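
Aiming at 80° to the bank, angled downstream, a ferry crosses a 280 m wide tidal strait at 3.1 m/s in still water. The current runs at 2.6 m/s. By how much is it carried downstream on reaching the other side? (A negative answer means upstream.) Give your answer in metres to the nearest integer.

Perpendicular speed = 3.053 m/s; crossing time = 280 / 3.053 = 91.716 s.
Net downstream speed = 3.138 m/s.
Drift = 3.138 × 91.716 = 287.833 m (downstream).

288 m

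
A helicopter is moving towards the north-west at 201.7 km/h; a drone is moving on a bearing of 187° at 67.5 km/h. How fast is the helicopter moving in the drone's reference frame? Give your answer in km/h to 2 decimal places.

Taking east as x and north as y: helicopter velocity = (-142.623, 142.623) km/h; drone velocity = (-8.226, -66.997) km/h.
Velocity of helicopter relative to drone = (-142.623, 142.623) − (-8.226, -66.997) = (-134.397, 209.620) km/h.
Magnitude = |(-134.397, 209.620)| = 249.005 km/h.

249.00 km/h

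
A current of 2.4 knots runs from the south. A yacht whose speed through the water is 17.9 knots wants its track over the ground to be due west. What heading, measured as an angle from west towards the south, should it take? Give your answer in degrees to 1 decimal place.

The current pushes perpendicular to the desired track; the heading must have a component into the current equal to 2.4 knots: 17.9 sin θ = 2.4.
sin θ = 0.1341, so θ = 7.705°.

7.7°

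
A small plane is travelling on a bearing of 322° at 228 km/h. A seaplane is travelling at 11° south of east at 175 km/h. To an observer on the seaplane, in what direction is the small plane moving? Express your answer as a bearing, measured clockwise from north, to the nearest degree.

Taking east as x and north as y: small plane velocity = (-140.371, 179.666) km/h; seaplane velocity = (171.785, -33.392) km/h.
Velocity of small plane relative to seaplane = (-140.371, 179.666) − (171.785, -33.392) = (-312.156, 213.058) km/h.
Bearing = atan2(-312.16, 213.06) = 304.32° clockwise from north.

304°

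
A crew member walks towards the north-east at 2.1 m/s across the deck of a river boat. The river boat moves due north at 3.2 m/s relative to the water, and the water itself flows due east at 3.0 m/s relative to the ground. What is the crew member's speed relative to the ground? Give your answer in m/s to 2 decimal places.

6.49 m/s

In east/north components (m/s): crew member relative to river boat = (1.485, 1.485); river boat relative to water = (0.000, 3.200); water relative to ground = (3.000, 0.000).
Sum = (4.485, 4.685) m/s.
Speed = |(4.485, 4.685)| = 6.486 m/s.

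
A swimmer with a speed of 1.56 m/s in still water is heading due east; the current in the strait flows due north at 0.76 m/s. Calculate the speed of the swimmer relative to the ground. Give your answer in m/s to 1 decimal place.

Taking east as x and north as y: velocity relative to the water = (1.560, 0.000) m/s; the water relative to ground = (0.000, 0.760) m/s.
Velocity relative to ground = (1.560, 0.000) + (0.000, 0.760) = (1.560, 0.760) m/s.
Speed = |(1.560, 0.760)| = 1.735 m/s.

1.7 m/s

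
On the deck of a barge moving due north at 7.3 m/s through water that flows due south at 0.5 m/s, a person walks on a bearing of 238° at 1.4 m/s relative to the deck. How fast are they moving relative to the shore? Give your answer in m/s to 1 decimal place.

In east/north components (m/s): person relative to barge = (-1.187, -0.742); barge relative to water = (0.000, 7.300); water relative to ground = (0.000, -0.500).
Sum = (-1.187, 6.058) m/s.
Speed = |(-1.187, 6.058)| = 6.173 m/s.

6.2 m/s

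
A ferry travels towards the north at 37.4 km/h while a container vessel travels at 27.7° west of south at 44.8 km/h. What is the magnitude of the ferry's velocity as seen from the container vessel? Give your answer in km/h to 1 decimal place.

79.8 km/h

Taking east as x and north as y: ferry velocity = (0.000, 37.400) km/h; container vessel velocity = (-20.825, -39.666) km/h.
Velocity of ferry relative to container vessel = (0.000, 37.400) − (-20.825, -39.666) = (20.825, 77.066) km/h.
Magnitude = |(20.825, 77.066)| = 79.830 km/h.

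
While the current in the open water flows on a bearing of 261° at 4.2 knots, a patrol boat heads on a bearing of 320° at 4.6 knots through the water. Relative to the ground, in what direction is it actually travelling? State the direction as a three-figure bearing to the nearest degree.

Taking east as x and north as y: velocity relative to the water = (-2.957, 3.524) knots; the water relative to ground = (-4.148, -0.657) knots.
Velocity relative to ground = (-2.957, 3.524) + (-4.148, -0.657) = (-7.105, 2.867) knots.
Bearing = atan2(-7.11, 2.87) = 291.97° clockwise from north.

292°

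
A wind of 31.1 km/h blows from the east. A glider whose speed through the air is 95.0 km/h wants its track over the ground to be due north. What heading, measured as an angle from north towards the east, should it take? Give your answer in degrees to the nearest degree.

The wind pushes perpendicular to the desired track; the heading must have a component into the wind equal to 31.1 km/h: 95.0 sin θ = 31.1.
sin θ = 0.3274, so θ = 19.109°.

19°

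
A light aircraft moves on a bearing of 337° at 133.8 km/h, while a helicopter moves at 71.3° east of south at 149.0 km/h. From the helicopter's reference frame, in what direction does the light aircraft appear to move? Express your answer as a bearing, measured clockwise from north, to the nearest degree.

Taking east as x and north as y: light aircraft velocity = (-52.280, 123.164) km/h; helicopter velocity = (141.134, -47.771) km/h.
Velocity of light aircraft relative to helicopter = (-52.280, 123.164) − (141.134, -47.771) = (-193.414, 170.935) km/h.
Bearing = atan2(-193.41, 170.93) = 311.47° clockwise from north.

311°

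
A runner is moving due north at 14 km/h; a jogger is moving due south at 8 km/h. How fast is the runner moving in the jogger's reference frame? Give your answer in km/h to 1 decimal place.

Taking east as x and north as y: runner velocity = (0.000, 14.000) km/h; jogger velocity = (0.000, -8.000) km/h.
Velocity of runner relative to jogger = (0.000, 14.000) − (0.000, -8.000) = (0.000, 22.000) km/h.
Magnitude = |(0.000, 22.000)| = 22.000 km/h.

22.0 km/h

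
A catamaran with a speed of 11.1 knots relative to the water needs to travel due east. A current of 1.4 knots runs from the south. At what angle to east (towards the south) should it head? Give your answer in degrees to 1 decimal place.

7.2°

The current pushes perpendicular to the desired track; the heading must have a component into the current equal to 1.4 knots: 11.1 sin θ = 1.4.
sin θ = 0.1261, so θ = 7.246°.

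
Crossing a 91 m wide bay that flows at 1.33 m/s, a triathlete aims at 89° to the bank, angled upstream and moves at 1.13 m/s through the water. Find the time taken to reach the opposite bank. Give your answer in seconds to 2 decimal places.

The component of the triathlete's velocity perpendicular to the bank is 1.13 × sin 89° = 1.130 m/s.
The current is parallel to the bank, so it does not affect the crossing time.
Time = 91 / 1.130 = 80.543 s.

80.54 s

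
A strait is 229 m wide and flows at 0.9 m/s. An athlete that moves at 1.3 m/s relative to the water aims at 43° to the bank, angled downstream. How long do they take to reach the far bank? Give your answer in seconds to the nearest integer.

The component of the athlete's velocity perpendicular to the bank is 1.3 × sin 43° = 0.887 m/s.
Only the cross-stream component determines the crossing time; the current contributes nothing perpendicular to the bank.
Time = 229 / 0.887 = 258.291 s.

258 s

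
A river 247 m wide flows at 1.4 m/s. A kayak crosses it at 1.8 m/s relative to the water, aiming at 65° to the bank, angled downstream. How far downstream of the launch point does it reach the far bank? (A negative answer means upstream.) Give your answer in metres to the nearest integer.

Perpendicular speed = 1.631 m/s; crossing time = 247 / 1.631 = 151.408 s.
Net downstream speed = 2.161 m/s.
Drift = 2.161 × 151.408 = 327.149 m (downstream).

327 m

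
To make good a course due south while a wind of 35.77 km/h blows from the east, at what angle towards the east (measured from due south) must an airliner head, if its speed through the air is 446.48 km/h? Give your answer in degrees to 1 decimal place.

4.6°

The wind pushes perpendicular to the desired track; the heading must have a component into the wind equal to 35.77 km/h: 446.48 sin θ = 35.77.
sin θ = 0.0801, so θ = 4.595°.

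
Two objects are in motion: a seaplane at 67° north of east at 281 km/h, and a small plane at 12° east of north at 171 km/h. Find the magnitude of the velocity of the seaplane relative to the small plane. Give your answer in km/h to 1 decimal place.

Taking east as x and north as y: seaplane velocity = (109.795, 258.662) km/h; small plane velocity = (35.553, 167.263) km/h.
Velocity of seaplane relative to small plane = (109.795, 258.662) − (35.553, 167.263) = (74.243, 91.399) km/h.
Magnitude = |(74.243, 91.399)| = 117.753 km/h.

117.8 km/h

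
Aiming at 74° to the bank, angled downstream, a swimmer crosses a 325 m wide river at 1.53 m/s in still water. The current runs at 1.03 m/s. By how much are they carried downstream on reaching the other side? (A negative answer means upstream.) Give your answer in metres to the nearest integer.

321 m

Perpendicular speed = 1.471 m/s; crossing time = 325 / 1.471 = 220.979 s.
Net downstream speed = 1.452 m/s.
Drift = 1.452 × 220.979 = 320.800 m (downstream).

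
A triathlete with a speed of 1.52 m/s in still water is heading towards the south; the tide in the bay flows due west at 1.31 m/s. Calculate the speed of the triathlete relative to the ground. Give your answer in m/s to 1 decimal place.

2.0 m/s

Taking east as x and north as y: velocity relative to the water = (0.000, -1.520) m/s; the water relative to ground = (-1.310, 0.000) m/s.
Velocity relative to ground = (0.000, -1.520) + (-1.310, 0.000) = (-1.310, -1.520) m/s.
Speed = |(-1.310, -1.520)| = 2.007 m/s.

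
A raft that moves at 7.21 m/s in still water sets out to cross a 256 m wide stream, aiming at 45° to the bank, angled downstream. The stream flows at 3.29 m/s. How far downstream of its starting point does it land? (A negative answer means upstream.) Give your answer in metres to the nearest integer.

421 m

Perpendicular speed = 5.098 m/s; crossing time = 256 / 5.098 = 50.213 s.
Net downstream speed = 8.388 m/s.
Drift = 8.388 × 50.213 = 421.202 m (downstream).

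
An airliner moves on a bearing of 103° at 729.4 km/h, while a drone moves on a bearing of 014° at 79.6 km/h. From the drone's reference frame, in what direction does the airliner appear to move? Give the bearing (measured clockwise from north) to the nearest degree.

109°

Taking east as x and north as y: airliner velocity = (710.706, -164.079) km/h; drone velocity = (19.257, 77.236) km/h.
Velocity of airliner relative to drone = (710.706, -164.079) − (19.257, 77.236) = (691.449, -241.315) km/h.
Bearing = atan2(691.45, -241.31) = 109.24° clockwise from north.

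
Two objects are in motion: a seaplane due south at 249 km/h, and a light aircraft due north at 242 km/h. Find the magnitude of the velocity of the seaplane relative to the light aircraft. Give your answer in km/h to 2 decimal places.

491.00 km/h

Taking east as x and north as y: seaplane velocity = (0.000, -249.000) km/h; light aircraft velocity = (0.000, 242.000) km/h.
Velocity of seaplane relative to light aircraft = (0.000, -249.000) − (0.000, 242.000) = (0.000, -491.000) km/h.
Magnitude = |(0.000, -491.000)| = 491.000 km/h.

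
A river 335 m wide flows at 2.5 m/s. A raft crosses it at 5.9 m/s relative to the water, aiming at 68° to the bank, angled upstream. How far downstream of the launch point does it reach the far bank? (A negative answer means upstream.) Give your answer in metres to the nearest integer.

Perpendicular speed = 5.470 m/s; crossing time = 335 / 5.470 = 61.239 s.
Net downstream speed = 0.290 m/s.
Drift = 0.290 × 61.239 = 17.748 m (downstream).

18 m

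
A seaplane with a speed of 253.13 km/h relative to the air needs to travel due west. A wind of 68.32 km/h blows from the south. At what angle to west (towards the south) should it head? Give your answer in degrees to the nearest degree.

16°

The wind pushes perpendicular to the desired track; the heading must have a component into the wind equal to 68.32 km/h: 253.13 sin θ = 68.32.
sin θ = 0.2699, so θ = 15.658°.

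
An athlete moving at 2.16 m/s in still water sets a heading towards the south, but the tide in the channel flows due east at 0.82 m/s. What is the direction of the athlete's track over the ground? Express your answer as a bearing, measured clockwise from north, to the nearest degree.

Taking east as x and north as y: velocity relative to the water = (0.000, -2.160) m/s; the water relative to ground = (0.820, 0.000) m/s.
Velocity relative to ground = (0.000, -2.160) + (0.820, 0.000) = (0.820, -2.160) m/s.
Bearing = atan2(0.82, -2.16) = 159.21° clockwise from north.

159°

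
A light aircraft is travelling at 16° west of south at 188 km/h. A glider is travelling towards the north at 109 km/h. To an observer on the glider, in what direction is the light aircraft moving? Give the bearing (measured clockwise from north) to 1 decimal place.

190.1°

Taking east as x and north as y: light aircraft velocity = (-51.820, -180.717) km/h; glider velocity = (0.000, 109.000) km/h.
Velocity of light aircraft relative to glider = (-51.820, -180.717) − (0.000, 109.000) = (-51.820, -289.717) km/h.
Bearing = atan2(-51.82, -289.72) = 190.14° clockwise from north.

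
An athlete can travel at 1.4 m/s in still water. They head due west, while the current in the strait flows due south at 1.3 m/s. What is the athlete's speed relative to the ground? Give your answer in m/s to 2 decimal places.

Taking east as x and north as y: velocity relative to the water = (-1.400, 0.000) m/s; the water relative to ground = (0.000, -1.300) m/s.
Velocity relative to ground = (-1.400, 0.000) + (0.000, -1.300) = (-1.400, -1.300) m/s.
Speed = |(-1.400, -1.300)| = 1.910 m/s.

1.91 m/s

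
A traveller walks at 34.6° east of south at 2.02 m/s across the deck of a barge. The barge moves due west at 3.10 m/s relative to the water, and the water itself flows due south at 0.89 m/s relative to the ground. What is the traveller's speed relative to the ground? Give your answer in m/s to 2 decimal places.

In east/north components (m/s): traveller relative to barge = (1.147, -1.663); barge relative to water = (-3.100, 0.000); water relative to ground = (0.000, -0.890).
Sum = (-1.953, -2.553) m/s.
Speed = |(-1.953, -2.553)| = 3.214 m/s.

3.21 m/s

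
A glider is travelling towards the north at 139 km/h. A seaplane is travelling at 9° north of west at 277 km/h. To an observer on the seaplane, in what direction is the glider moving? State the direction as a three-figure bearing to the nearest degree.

Taking east as x and north as y: glider velocity = (0.000, 139.000) km/h; seaplane velocity = (-273.590, 43.332) km/h.
Velocity of glider relative to seaplane = (0.000, 139.000) − (-273.590, 43.332) = (273.590, 95.668) km/h.
Bearing = atan2(273.59, 95.67) = 70.73° clockwise from north.

071°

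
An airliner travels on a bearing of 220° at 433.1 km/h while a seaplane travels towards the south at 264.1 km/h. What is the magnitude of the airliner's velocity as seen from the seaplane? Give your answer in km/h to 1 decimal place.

286.5 km/h

Taking east as x and north as y: airliner velocity = (-278.391, -331.774) km/h; seaplane velocity = (0.000, -264.100) km/h.
Velocity of airliner relative to seaplane = (-278.391, -331.774) − (0.000, -264.100) = (-278.391, -67.674) km/h.
Magnitude = |(-278.391, -67.674)| = 286.499 km/h.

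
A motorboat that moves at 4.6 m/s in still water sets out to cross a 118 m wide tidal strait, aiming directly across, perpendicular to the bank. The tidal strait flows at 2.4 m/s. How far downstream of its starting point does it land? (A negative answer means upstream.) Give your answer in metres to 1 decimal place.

61.6 m

Perpendicular speed = 4.600 m/s; crossing time = 118 / 4.600 = 25.652 s.
Net downstream speed = 2.400 m/s.
Drift = 2.400 × 25.652 = 61.565 m (downstream).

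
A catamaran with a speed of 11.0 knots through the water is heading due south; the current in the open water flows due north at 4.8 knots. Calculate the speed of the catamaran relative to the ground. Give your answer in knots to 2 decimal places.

6.20 knots

Taking east as x and north as y: velocity relative to the water = (0.000, -11.000) knots; the water relative to ground = (0.000, 4.800) knots.
Velocity relative to ground = (0.000, -11.000) + (0.000, 4.800) = (0.000, -6.200) knots.
Speed = |(0.000, -6.200)| = 6.200 knots.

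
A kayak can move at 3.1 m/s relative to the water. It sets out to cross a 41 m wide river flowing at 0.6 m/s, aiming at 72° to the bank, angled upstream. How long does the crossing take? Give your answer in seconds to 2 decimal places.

13.91 s

The component of the kayak's velocity perpendicular to the bank is 3.1 × sin 72° = 2.948 m/s.
The flow acts along the bank and has no component across it.
Time = 41 / 2.948 = 13.906 s.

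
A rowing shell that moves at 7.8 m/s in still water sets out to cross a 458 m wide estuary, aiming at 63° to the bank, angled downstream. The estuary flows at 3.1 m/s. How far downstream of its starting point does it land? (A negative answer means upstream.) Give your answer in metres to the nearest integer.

438 m

Perpendicular speed = 6.950 m/s; crossing time = 458 / 6.950 = 65.901 s.
Net downstream speed = 6.641 m/s.
Drift = 6.641 × 65.901 = 437.655 m (downstream).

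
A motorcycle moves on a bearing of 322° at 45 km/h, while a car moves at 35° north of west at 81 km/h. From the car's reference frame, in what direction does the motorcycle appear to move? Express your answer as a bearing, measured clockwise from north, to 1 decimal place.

Taking east as x and north as y: motorcycle velocity = (-27.705, 35.460) km/h; car velocity = (-66.351, 46.460) km/h.
Velocity of motorcycle relative to car = (-27.705, 35.460) − (-66.351, 46.460) = (38.647, -10.999) km/h.
Bearing = atan2(38.65, -11.00) = 105.89° clockwise from north.

105.9°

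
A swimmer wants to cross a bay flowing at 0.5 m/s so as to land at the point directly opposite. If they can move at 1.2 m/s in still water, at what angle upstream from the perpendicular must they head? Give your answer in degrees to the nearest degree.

To cancel the current, the upstream component of the swimmer's velocity must equal the flow: 1.2 sin θ = 0.5.
sin θ = 0.5 / 1.2 = 0.4167.
θ = arcsin(0.4167) = 24.624°.

25°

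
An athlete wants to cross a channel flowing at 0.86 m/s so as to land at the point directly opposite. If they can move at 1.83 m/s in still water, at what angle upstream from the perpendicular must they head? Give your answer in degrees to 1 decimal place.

28.0°

To cancel the current, the upstream component of the athlete's velocity must equal the flow: 1.83 sin θ = 0.86.
sin θ = 0.86 / 1.83 = 0.4699.
θ = arcsin(0.4699) = 28.031°.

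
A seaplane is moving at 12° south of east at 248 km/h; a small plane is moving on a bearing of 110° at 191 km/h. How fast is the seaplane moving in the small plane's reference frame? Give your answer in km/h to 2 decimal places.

Taking east as x and north as y: seaplane velocity = (242.581, -51.562) km/h; small plane velocity = (179.481, -65.326) km/h.
Velocity of seaplane relative to small plane = (242.581, -51.562) − (179.481, -65.326) = (63.099, 13.764) km/h.
Magnitude = |(63.099, 13.764)| = 64.583 km/h.

64.58 km/h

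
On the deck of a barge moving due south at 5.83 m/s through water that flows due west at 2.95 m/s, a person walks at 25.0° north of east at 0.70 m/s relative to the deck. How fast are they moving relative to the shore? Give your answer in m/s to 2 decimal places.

6.00 m/s

In east/north components (m/s): person relative to barge = (0.634, 0.296); barge relative to water = (0.000, -5.830); water relative to ground = (-2.950, 0.000).
Sum = (-2.316, -5.534) m/s.
Speed = |(-2.316, -5.534)| = 5.999 m/s.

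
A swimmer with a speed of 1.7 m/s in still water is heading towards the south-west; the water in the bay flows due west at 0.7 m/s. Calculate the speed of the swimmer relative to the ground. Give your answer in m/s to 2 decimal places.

2.25 m/s

Taking east as x and north as y: velocity relative to the water = (-1.202, -1.202) m/s; the water relative to ground = (-0.700, 0.000) m/s.
Velocity relative to ground = (-1.202, -1.202) + (-0.700, 0.000) = (-1.902, -1.202) m/s.
Speed = |(-1.902, -1.202)| = 2.250 m/s.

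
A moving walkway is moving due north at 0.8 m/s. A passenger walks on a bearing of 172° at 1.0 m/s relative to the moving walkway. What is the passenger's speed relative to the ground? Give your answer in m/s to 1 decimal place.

Taking east as x and north as y: moving walkway velocity = (0.000, 0.800) m/s; passenger velocity relative to moving walkway = (0.139, -0.990) m/s.
Velocity relative to ground = (0.000, 0.800) + (0.139, -0.990) = (0.139, -0.190) m/s.
Speed = |(0.139, -0.190)| = 0.236 m/s.

0.2 m/s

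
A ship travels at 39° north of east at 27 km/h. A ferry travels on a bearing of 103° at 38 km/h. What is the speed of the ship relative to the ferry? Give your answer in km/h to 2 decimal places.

30.16 km/h

Taking east as x and north as y: ship velocity = (20.983, 16.992) km/h; ferry velocity = (37.026, -8.548) km/h.
Velocity of ship relative to ferry = (20.983, 16.992) − (37.026, -8.548) = (-16.043, 25.540) km/h.
Magnitude = |(-16.043, 25.540)| = 30.161 km/h.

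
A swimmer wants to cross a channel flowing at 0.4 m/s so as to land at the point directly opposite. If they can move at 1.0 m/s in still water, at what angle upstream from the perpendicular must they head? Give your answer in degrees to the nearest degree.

To cancel the current, the upstream component of the swimmer's velocity must equal the flow: 1.0 sin θ = 0.4.
sin θ = 0.4 / 1.0 = 0.4000.
θ = arcsin(0.4000) = 23.578°.

24°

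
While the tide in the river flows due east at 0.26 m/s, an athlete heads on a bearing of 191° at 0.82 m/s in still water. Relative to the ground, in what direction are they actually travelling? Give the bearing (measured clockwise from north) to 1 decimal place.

172.7°

Taking east as x and north as y: velocity relative to the water = (-0.156, -0.805) m/s; the water relative to ground = (0.260, 0.000) m/s.
Velocity relative to ground = (-0.156, -0.805) + (0.260, 0.000) = (0.104, -0.805) m/s.
Bearing = atan2(0.10, -0.80) = 172.67° clockwise from north.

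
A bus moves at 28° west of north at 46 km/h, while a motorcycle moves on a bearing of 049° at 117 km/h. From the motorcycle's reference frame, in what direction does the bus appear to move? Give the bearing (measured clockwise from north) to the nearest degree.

252°

Taking east as x and north as y: bus velocity = (-21.596, 40.616) km/h; motorcycle velocity = (88.301, 76.759) km/h.
Velocity of bus relative to motorcycle = (-21.596, 40.616) − (88.301, 76.759) = (-109.897, -36.143) km/h.
Bearing = atan2(-109.90, -36.14) = 251.79° clockwise from north.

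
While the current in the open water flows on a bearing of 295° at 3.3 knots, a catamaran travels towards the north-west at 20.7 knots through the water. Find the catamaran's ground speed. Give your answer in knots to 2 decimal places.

Taking east as x and north as y: velocity relative to the water = (-14.637, 14.637) knots; the water relative to ground = (-2.991, 1.395) knots.
Velocity relative to ground = (-14.637, 14.637) + (-2.991, 1.395) = (-17.628, 16.032) knots.
Speed = |(-17.628, 16.032)| = 23.828 knots.

23.83 knots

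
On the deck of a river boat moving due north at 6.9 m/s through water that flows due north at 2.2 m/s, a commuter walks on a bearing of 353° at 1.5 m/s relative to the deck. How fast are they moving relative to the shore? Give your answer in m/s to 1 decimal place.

10.6 m/s

In east/north components (m/s): commuter relative to river boat = (-0.183, 1.489); river boat relative to water = (0.000, 6.900); water relative to ground = (0.000, 2.200).
Sum = (-0.183, 10.589) m/s.
Speed = |(-0.183, 10.589)| = 10.590 m/s.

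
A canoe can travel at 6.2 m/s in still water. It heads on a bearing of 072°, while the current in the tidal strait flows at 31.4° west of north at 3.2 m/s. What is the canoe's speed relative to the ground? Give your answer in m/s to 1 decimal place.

6.3 m/s

Taking east as x and north as y: velocity relative to the water = (5.897, 1.916) m/s; the water relative to ground = (-1.667, 2.731) m/s.
Velocity relative to ground = (5.897, 1.916) + (-1.667, 2.731) = (4.229, 4.647) m/s.
Speed = |(4.229, 4.647)| = 6.284 m/s.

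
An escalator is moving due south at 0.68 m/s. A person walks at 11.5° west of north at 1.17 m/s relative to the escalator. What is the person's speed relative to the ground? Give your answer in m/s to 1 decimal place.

Taking east as x and north as y: escalator velocity = (0.000, -0.680) m/s; person velocity relative to escalator = (-0.233, 1.147) m/s.
Velocity relative to ground = (0.000, -0.680) + (-0.233, 1.147) = (-0.233, 0.467) m/s.
Speed = |(-0.233, 0.467)| = 0.522 m/s.

0.5 m/s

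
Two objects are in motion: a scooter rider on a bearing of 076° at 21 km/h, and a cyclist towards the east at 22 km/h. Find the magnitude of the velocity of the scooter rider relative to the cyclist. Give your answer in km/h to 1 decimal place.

Taking east as x and north as y: scooter rider velocity = (20.376, 5.080) km/h; cyclist velocity = (22.000, 0.000) km/h.
Velocity of scooter rider relative to cyclist = (20.376, 5.080) − (22.000, 0.000) = (-1.624, 5.080) km/h.
Magnitude = |(-1.624, 5.080)| = 5.334 km/h.

5.3 km/h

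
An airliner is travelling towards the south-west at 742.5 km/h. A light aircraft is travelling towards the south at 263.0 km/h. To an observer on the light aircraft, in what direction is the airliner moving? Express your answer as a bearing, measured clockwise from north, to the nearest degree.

243°

Taking east as x and north as y: airliner velocity = (-525.027, -525.027) km/h; light aircraft velocity = (0.000, -263.000) km/h.
Velocity of airliner relative to light aircraft = (-525.027, -525.027) − (0.000, -263.000) = (-525.027, -262.027) km/h.
Bearing = atan2(-525.03, -262.03) = 243.48° clockwise from north.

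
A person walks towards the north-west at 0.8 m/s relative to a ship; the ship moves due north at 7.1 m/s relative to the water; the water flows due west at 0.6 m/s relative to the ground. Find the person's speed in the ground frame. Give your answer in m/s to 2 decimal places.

In east/north components (m/s): person relative to ship = (-0.566, 0.566); ship relative to water = (0.000, 7.100); water relative to ground = (-0.600, 0.000).
Sum = (-1.166, 7.666) m/s.
Speed = |(-1.166, 7.666)| = 7.754 m/s.

7.75 m/s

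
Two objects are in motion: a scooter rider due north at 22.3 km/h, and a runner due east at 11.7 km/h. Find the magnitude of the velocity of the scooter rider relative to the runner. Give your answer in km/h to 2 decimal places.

25.18 km/h

Taking east as x and north as y: scooter rider velocity = (0.000, 22.300) km/h; runner velocity = (11.700, 0.000) km/h.
Velocity of scooter rider relative to runner = (0.000, 22.300) − (11.700, 0.000) = (-11.700, 22.300) km/h.
Magnitude = |(-11.700, 22.300)| = 25.183 km/h.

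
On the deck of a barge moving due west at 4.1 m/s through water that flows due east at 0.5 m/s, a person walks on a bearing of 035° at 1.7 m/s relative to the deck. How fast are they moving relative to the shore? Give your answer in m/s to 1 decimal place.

3.0 m/s

In east/north components (m/s): person relative to barge = (0.975, 1.393); barge relative to water = (-4.100, 0.000); water relative to ground = (0.500, 0.000).
Sum = (-2.625, 1.393) m/s.
Speed = |(-2.625, 1.393)| = 2.971 m/s.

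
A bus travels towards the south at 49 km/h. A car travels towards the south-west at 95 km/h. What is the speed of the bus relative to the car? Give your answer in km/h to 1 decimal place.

Taking east as x and north as y: bus velocity = (0.000, -49.000) km/h; car velocity = (-67.175, -67.175) km/h.
Velocity of bus relative to car = (0.000, -49.000) − (-67.175, -67.175) = (67.175, 18.175) km/h.
Magnitude = |(67.175, 18.175)| = 69.590 km/h.

69.6 km/h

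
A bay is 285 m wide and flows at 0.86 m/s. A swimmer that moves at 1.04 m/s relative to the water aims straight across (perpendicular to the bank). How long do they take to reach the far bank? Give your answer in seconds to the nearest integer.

The component of the swimmer's velocity perpendicular to the bank is 1.04 m/s.
The current is parallel to the bank, so it does not affect the crossing time.
Time = 285 / 1.040 = 274.038 s.

274 s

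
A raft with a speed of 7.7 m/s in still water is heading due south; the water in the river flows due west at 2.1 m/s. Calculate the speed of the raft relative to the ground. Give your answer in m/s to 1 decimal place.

Taking east as x and north as y: velocity relative to the water = (0.000, -7.700) m/s; the water relative to ground = (-2.100, 0.000) m/s.
Velocity relative to ground = (0.000, -7.700) + (-2.100, 0.000) = (-2.100, -7.700) m/s.
Speed = |(-2.100, -7.700)| = 7.981 m/s.

8.0 m/s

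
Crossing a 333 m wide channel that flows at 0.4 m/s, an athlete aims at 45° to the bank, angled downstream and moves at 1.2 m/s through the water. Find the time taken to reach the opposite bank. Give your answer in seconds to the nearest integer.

The component of the athlete's velocity perpendicular to the bank is 1.2 × sin 45° = 0.849 m/s.
The current is parallel to the bank, so it does not affect the crossing time.
Time = 333 / 0.849 = 392.444 s.

392 s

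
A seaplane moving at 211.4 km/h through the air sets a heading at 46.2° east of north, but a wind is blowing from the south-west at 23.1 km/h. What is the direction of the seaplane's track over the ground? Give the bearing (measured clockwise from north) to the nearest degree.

046°

Taking east as x and north as y: velocity relative to the air = (152.580, 146.319) km/h; the air relative to ground = (16.334, 16.334) km/h.
Velocity relative to ground = (152.580, 146.319) + (16.334, 16.334) = (168.914, 162.653) km/h.
Bearing = atan2(168.91, 162.65) = 46.08° clockwise from north.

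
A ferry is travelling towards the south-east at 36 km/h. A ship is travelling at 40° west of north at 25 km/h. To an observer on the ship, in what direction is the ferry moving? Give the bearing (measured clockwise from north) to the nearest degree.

Taking east as x and north as y: ferry velocity = (25.456, -25.456) km/h; ship velocity = (-16.070, 19.151) km/h.
Velocity of ferry relative to ship = (25.456, -25.456) − (-16.070, 19.151) = (41.526, -44.607) km/h.
Bearing = atan2(41.53, -44.61) = 137.05° clockwise from north.

137°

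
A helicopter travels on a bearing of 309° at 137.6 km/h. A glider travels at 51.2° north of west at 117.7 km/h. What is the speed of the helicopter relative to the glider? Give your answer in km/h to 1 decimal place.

Taking east as x and north as y: helicopter velocity = (-106.935, 86.594) km/h; glider velocity = (-73.751, 91.728) km/h.
Velocity of helicopter relative to glider = (-106.935, 86.594) − (-73.751, 91.728) = (-33.184, -5.134) km/h.
Magnitude = |(-33.184, -5.134)| = 33.579 km/h.

33.6 km/h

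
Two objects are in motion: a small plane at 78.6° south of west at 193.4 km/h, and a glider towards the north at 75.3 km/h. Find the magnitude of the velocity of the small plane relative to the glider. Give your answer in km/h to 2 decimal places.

267.63 km/h

Taking east as x and north as y: small plane velocity = (-38.227, -189.584) km/h; glider velocity = (0.000, 75.300) km/h.
Velocity of small plane relative to glider = (-38.227, -189.584) − (0.000, 75.300) = (-38.227, -264.884) km/h.
Magnitude = |(-38.227, -264.884)| = 267.629 km/h.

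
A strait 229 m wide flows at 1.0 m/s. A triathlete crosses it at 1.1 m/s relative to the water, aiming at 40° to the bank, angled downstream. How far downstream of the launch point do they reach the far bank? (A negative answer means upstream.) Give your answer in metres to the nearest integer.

Perpendicular speed = 0.707 m/s; crossing time = 229 / 0.707 = 323.873 s.
Net downstream speed = 1.843 m/s.
Drift = 1.843 × 323.873 = 596.785 m (downstream).

597 m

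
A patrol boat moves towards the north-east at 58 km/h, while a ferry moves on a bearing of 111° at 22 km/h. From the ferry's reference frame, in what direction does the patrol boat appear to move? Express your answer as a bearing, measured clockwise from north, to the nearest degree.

Taking east as x and north as y: patrol boat velocity = (41.012, 41.012) km/h; ferry velocity = (20.539, -7.884) km/h.
Velocity of patrol boat relative to ferry = (41.012, 41.012) − (20.539, -7.884) = (20.473, 48.896) km/h.
Bearing = atan2(20.47, 48.90) = 22.72° clockwise from north.

023°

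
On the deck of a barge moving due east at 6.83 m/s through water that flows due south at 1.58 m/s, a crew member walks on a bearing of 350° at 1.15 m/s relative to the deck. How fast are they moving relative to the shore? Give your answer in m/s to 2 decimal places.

In east/north components (m/s): crew member relative to barge = (-0.200, 1.133); barge relative to water = (6.830, 0.000); water relative to ground = (0.000, -1.580).
Sum = (6.630, -0.447) m/s.
Speed = |(6.630, -0.447)| = 6.645 m/s.

6.65 m/s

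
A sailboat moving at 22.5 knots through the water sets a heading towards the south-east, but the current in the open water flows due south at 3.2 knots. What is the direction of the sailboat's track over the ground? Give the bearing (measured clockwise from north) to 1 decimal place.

140.2°

Taking east as x and north as y: velocity relative to the water = (15.910, -15.910) knots; the water relative to ground = (0.000, -3.200) knots.
Velocity relative to ground = (15.910, -15.910) + (0.000, -3.200) = (15.910, -19.110) knots.
Bearing = atan2(15.91, -19.11) = 140.22° clockwise from north.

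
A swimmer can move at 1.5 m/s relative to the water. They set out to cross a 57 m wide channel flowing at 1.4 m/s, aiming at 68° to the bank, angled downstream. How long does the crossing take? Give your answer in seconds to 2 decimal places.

The component of the swimmer's velocity perpendicular to the bank is 1.5 × sin 68° = 1.391 m/s.
Only the cross-stream component determines the crossing time; the current contributes nothing perpendicular to the bank.
Time = 57 / 1.391 = 40.984 s.

40.98 s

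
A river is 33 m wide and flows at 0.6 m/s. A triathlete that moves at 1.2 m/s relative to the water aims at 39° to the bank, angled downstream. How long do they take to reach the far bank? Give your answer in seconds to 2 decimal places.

The component of the triathlete's velocity perpendicular to the bank is 1.2 × sin 39° = 0.755 m/s.
Only the cross-stream component determines the crossing time; the current contributes nothing perpendicular to the bank.
Time = 33 / 0.755 = 43.698 s.

43.70 s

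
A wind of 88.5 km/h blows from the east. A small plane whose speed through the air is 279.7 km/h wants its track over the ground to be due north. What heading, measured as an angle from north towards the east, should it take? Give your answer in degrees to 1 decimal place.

The wind pushes perpendicular to the desired track; the heading must have a component into the wind equal to 88.5 km/h: 279.7 sin θ = 88.5.
sin θ = 0.3164, so θ = 18.446°.

18.4°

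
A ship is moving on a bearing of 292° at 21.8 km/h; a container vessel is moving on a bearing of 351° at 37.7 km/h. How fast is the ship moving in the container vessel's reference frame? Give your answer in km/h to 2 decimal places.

Taking east as x and north as y: ship velocity = (-20.213, 8.166) km/h; container vessel velocity = (-5.898, 37.236) km/h.
Velocity of ship relative to container vessel = (-20.213, 8.166) − (-5.898, 37.236) = (-14.315, -29.069) km/h.
Magnitude = |(-14.315, -29.069)| = 32.403 km/h.

32.40 km/h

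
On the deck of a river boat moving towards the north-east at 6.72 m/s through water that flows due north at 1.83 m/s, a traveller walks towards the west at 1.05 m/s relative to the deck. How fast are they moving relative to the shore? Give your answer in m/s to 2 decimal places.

7.55 m/s

In east/north components (m/s): traveller relative to river boat = (-1.050, 0.000); river boat relative to water = (4.752, 4.752); water relative to ground = (0.000, 1.830).
Sum = (3.702, 6.582) m/s.
Speed = |(3.702, 6.582)| = 7.551 m/s.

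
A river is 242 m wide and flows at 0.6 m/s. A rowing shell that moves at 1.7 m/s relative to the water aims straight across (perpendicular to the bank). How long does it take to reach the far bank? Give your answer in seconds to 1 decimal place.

The component of the rowing shell's velocity perpendicular to the bank is 1.7 m/s.
The flow acts along the bank and has no component across it.
Time = 242 / 1.700 = 142.353 s.

142.4 s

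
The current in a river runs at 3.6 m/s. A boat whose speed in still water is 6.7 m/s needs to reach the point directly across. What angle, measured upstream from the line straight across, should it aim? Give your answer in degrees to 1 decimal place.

To cancel the current, the upstream component of the boat's velocity must equal the flow: 6.7 sin θ = 3.6.
sin θ = 3.6 / 6.7 = 0.5373.
θ = arcsin(0.5373) = 32.501°.

32.5°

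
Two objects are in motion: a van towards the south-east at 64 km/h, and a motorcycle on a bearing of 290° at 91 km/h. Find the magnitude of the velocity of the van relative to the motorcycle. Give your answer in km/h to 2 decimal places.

Taking east as x and north as y: van velocity = (45.255, -45.255) km/h; motorcycle velocity = (-85.512, 31.124) km/h.
Velocity of van relative to motorcycle = (45.255, -45.255) − (-85.512, 31.124) = (130.767, -76.379) km/h.
Magnitude = |(130.767, -76.379)| = 151.439 km/h.

151.44 km/h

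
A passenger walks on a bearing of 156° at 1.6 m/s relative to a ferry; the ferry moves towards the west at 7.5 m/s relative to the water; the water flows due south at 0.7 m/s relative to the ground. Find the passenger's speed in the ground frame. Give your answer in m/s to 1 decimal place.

7.2 m/s

In east/north components (m/s): passenger relative to ferry = (0.651, -1.462); ferry relative to water = (-7.500, 0.000); water relative to ground = (0.000, -0.700).
Sum = (-6.849, -2.162) m/s.
Speed = |(-6.849, -2.162)| = 7.182 m/s.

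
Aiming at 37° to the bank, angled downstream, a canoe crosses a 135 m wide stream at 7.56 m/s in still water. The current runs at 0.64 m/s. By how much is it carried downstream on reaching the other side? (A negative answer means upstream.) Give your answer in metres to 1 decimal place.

Perpendicular speed = 4.550 m/s; crossing time = 135 / 4.550 = 29.672 s.
Net downstream speed = 6.678 m/s.
Drift = 6.678 × 29.672 = 198.141 m (downstream).

198.1 m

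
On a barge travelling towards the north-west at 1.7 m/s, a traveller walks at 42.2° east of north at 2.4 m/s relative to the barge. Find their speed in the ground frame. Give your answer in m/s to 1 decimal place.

3.0 m/s

Taking east as x and north as y: barge velocity = (-1.202, 1.202) m/s; traveller velocity relative to barge = (1.612, 1.778) m/s.
Velocity relative to ground = (-1.202, 1.202) + (1.612, 1.778) = (0.410, 2.980) m/s.
Speed = |(0.410, 2.980)| = 3.008 m/s.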